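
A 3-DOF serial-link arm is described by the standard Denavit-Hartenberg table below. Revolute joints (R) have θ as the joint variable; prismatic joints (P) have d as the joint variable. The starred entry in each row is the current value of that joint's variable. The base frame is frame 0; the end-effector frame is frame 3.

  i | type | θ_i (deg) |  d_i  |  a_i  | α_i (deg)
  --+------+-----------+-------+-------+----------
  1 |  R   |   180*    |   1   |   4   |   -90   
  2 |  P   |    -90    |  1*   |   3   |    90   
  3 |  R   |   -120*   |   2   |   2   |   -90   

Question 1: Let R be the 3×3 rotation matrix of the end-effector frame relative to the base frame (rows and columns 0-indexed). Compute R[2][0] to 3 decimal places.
End-effector x-axis (col 0 of R) = (0.0000,0.8660,-0.5000)
R[2][0] = -0.5000

-0.500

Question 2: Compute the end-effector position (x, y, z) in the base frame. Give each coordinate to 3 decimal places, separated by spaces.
after link 1: o_1 = (-4.0000, 0.0000, 1.0000)
after link 2: o_2 = (-4.0000, -1.0000, 4.0000)
after link 3: o_3 = (-2.0000, 0.7321, 3.0000)

-2.000 0.732 3.000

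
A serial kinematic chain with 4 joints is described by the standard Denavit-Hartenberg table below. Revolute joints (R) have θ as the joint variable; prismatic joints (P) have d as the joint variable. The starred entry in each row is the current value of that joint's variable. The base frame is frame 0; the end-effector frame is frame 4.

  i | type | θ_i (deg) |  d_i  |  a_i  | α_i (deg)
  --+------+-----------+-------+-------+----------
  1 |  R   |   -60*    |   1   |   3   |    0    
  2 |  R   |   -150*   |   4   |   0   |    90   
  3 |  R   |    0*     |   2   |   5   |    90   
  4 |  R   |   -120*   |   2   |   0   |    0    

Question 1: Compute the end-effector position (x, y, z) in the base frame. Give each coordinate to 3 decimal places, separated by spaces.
-1.830 1.634 3.000

after link 1: o_1 = (1.5000, -2.5981, 1.0000)
after link 2: o_2 = (1.5000, -2.5981, 5.0000)
after link 3: o_3 = (-1.8301, 1.6340, 5.0000)
after link 4: o_4 = (-1.8301, 1.6340, 3.0000)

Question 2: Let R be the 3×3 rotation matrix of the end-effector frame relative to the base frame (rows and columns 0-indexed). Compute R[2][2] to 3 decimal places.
-1.000

End-effector z-axis (col 2 of R) = (0.0000,0.0000,-1.0000)
R[2][2] = -1.0000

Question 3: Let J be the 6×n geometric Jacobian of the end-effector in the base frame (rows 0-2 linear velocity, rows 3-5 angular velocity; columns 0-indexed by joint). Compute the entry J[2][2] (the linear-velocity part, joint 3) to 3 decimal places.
5.000

axis z_2 = (0.5000,0.8660,0.0000); lever o_n−o_2 = (-3.3301,4.2321,-2.0000)
cross product → J_v[:, 2] = (-1.7321,1.0000,5.0000)
J_ω[:, 2] = z_2
entry J[2][2] = 5.0000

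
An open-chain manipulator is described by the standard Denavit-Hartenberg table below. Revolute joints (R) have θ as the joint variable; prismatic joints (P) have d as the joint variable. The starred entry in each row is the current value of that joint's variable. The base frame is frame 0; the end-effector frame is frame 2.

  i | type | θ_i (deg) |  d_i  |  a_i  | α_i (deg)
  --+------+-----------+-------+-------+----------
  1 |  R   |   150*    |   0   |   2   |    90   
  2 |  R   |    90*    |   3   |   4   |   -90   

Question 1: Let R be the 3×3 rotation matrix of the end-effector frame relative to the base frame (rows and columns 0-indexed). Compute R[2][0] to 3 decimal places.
1.000

End-effector x-axis (col 0 of R) = (-0.0000,-0.0000,1.0000)
R[2][0] = 1.0000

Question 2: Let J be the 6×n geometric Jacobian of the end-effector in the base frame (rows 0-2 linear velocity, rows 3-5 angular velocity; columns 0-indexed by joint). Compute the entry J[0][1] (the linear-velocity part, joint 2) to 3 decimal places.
axis z_1 = (0.5000,0.8660,0.0000); lever o_n−o_1 = (1.5000,2.5981,4.0000)
cross product → J_v[:, 1] = (3.4641,-2.0000,0.0000)
J_ω[:, 1] = z_1
entry J[0][1] = 3.4641

3.464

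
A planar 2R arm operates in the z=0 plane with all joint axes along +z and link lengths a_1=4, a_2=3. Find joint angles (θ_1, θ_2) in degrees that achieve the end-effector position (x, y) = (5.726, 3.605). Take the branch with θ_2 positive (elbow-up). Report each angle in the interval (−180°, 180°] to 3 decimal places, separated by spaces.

cos θ_2 = (45.7831−4²−3²)/(2·4·3) = 0.8660; θ_2 = 30.0072° (elbow-up)
β = atan2(3.6050,5.7260) = 32.1939°; ψ = atan2(1.5003,6.5979) = 12.8109°
θ_1 = β − ψ = 19.3829°

19.383 30.007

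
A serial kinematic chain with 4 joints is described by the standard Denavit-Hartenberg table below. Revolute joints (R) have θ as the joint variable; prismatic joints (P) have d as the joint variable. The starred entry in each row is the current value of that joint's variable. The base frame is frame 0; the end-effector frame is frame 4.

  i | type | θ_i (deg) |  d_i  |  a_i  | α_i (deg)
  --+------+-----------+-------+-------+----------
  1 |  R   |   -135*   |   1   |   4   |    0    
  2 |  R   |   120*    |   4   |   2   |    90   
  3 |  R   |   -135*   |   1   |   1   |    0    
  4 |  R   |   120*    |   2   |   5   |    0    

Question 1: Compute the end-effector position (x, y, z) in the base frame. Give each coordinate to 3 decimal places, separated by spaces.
2.309 -7.311 2.999

after link 1: o_1 = (-2.8284, -2.8284, 1.0000)
after link 2: o_2 = (-0.8966, -3.3461, 5.0000)
after link 3: o_3 = (-1.8384, -4.1290, 4.2929)
after link 4: o_4 = (2.3090, -7.3108, 2.9988)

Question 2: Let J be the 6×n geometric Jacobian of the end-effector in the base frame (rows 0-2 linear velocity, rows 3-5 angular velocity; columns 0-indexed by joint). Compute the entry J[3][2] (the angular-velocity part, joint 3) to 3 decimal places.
axis z_2 = (-0.2588,-0.9659,0.0000); lever o_n−o_2 = (3.2056,-3.9648,-2.0012)
cross product → J_v[:, 2] = (1.9330,-0.5179,4.1225)
J_ω[:, 2] = z_2
entry J[3][2] = -0.2588

-0.259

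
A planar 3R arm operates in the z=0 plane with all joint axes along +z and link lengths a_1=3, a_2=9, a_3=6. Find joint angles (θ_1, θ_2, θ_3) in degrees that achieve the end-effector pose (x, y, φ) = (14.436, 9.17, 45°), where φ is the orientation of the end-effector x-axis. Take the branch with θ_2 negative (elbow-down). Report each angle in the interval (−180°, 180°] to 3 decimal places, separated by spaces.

wrist centre = target − a_3·(cos φ, sin φ) = (10.1934, 4.9274)
cos θ_2 = (128.1834−3²−9²)/(2·3·9) = 0.7071; θ_2 = -45.0005° (elbow-down)
β = atan2(4.9274,10.1934) = 25.7986°; ψ = atan2(-6.3640,9.3639) = -34.2013°
θ_1 = β − ψ = 59.9999°
θ_3 = φ − θ_1 − θ_2 = 30.0006° (wrapped to (-180°,180°])

60.000 -45.000 30.001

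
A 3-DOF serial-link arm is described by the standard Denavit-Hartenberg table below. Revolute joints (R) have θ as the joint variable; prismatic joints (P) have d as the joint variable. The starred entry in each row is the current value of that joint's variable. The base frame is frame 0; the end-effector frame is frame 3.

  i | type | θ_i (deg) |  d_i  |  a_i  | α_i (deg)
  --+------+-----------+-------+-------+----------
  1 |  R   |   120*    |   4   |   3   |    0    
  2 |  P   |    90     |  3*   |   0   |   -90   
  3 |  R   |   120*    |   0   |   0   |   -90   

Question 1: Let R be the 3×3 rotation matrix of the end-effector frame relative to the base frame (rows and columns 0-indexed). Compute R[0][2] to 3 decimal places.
End-effector z-axis (col 2 of R) = (0.7500,0.4330,0.5000)
R[0][2] = 0.7500

0.750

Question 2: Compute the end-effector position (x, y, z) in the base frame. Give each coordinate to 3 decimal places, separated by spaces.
-1.500 2.598 7.000

after link 1: o_1 = (-1.5000, 2.5981, 4.0000)
after link 2: o_2 = (-1.5000, 2.5981, 7.0000)
after link 3: o_3 = (-1.5000, 2.5981, 7.0000)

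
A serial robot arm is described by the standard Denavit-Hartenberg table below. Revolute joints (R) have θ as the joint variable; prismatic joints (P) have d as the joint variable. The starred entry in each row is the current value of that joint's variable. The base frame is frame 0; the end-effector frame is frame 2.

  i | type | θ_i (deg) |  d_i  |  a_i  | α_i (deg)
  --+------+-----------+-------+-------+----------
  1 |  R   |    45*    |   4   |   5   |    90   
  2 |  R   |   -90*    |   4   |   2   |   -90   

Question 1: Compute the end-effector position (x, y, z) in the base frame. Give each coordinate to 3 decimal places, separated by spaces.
after link 1: o_1 = (3.5355, 3.5355, 4.0000)
after link 2: o_2 = (6.3640, 0.7071, 2.0000)

6.364 0.707 2.000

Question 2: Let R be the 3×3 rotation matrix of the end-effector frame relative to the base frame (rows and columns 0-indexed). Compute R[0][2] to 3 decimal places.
0.707

End-effector z-axis (col 2 of R) = (0.7071,0.7071,0.0000)
R[0][2] = 0.7071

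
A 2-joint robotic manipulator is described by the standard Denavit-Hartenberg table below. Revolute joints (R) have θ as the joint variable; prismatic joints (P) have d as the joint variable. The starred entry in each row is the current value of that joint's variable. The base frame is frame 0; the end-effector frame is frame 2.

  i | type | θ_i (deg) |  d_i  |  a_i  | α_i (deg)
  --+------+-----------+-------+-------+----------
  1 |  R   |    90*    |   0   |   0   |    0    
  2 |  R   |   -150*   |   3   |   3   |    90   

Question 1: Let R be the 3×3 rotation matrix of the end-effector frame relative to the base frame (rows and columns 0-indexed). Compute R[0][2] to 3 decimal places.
-0.866

End-effector z-axis (col 2 of R) = (-0.8660,-0.5000,0.0000)
R[0][2] = -0.8660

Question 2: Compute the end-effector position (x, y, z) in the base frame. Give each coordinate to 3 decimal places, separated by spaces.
after link 1: o_1 = (0.0000, 0.0000, 0.0000)
after link 2: o_2 = (1.5000, -2.5981, 3.0000)

1.500 -2.598 3.000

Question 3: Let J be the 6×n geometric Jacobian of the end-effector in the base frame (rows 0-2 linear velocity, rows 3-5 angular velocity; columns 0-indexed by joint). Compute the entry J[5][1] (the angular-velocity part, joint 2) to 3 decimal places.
1.000

axis z_1 = (0.0000,0.0000,1.0000); lever o_n−o_1 = (1.5000,-2.5981,3.0000)
cross product → J_v[:, 1] = (2.5981,1.5000,-0.0000)
J_ω[:, 1] = z_1
entry J[5][1] = 1.0000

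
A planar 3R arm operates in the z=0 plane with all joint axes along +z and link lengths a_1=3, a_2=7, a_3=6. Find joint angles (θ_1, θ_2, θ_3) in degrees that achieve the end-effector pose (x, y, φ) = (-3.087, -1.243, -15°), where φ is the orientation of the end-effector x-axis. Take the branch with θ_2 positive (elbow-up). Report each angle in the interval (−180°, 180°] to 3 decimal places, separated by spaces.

wrist centre = target − a_3·(cos φ, sin φ) = (-8.8826, 0.3099)
cos θ_2 = (78.9958−3²−7²)/(2·3·7) = 0.4999; θ_2 = 60.0066° (elbow-up)
β = atan2(0.3099,-8.8826) = 178.0017°; ψ = atan2(6.0626,6.4993) = 43.0089°
θ_1 = β − ψ = 134.9929°
θ_3 = φ − θ_1 − θ_2 = 150.0005° (wrapped to (-180°,180°])

134.993 60.007 150.001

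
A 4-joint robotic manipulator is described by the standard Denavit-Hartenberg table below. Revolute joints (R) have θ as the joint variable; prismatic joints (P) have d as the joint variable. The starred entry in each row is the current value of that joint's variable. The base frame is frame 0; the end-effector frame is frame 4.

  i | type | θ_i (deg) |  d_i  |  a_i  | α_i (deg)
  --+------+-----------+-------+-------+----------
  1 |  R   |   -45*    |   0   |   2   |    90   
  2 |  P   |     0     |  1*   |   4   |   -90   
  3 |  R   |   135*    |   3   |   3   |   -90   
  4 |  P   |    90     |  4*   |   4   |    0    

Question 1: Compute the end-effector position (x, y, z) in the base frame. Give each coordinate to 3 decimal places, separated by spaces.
after link 1: o_1 = (1.4142, -1.4142, 0.0000)
after link 2: o_2 = (3.5355, -4.9497, 0.0000)
after link 3: o_3 = (3.5355, -1.9497, 3.0000)
after link 4: o_4 = (-0.4645, -1.9497, -1.0000)

-0.464 -1.950 -1.000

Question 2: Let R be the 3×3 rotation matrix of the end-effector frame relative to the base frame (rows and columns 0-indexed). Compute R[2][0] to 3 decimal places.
-1.000

End-effector x-axis (col 0 of R) = (-0.0000,0.0000,-1.0000)
R[2][0] = -1.0000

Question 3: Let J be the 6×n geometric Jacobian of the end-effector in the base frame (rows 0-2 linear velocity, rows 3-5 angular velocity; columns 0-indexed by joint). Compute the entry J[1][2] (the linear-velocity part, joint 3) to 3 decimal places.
axis z_2 = (0.0000,0.0000,1.0000); lever o_n−o_2 = (-4.0000,3.0000,-1.0000)
cross product → J_v[:, 2] = (-3.0000,-4.0000,0.0000)
J_ω[:, 2] = z_2
entry J[1][2] = -4.0000

-4.000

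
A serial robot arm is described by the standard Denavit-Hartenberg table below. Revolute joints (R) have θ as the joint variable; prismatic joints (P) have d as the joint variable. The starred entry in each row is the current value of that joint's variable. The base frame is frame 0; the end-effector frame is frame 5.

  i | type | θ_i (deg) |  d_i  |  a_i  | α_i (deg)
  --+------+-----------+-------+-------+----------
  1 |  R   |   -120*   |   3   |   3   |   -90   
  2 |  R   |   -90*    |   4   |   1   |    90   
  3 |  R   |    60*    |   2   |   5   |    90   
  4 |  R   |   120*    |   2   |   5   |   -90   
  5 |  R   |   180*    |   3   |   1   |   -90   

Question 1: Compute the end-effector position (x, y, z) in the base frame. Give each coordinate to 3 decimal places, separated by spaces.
after link 1: o_1 = (-1.5000, -2.5981, 3.0000)
after link 2: o_2 = (1.9641, -4.5981, 4.0000)
after link 3: o_3 = (6.7141, -5.0311, 6.5000)
after link 4: o_4 = (6.1381, 0.3014, 6.9821)
after link 5: o_5 = (3.3816, -0.8391, 5.9330)

3.382 -0.839 5.933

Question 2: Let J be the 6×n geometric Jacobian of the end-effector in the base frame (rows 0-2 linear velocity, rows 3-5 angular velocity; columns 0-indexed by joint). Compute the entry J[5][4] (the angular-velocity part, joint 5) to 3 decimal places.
axis z_4 = (-0.8995,-0.0580,-0.4330); lever o_n−o_4 = (-2.7566,-1.1405,-1.0490)
cross product → J_v[:, 4] = (-0.4330,0.2500,0.8660)
J_ω[:, 4] = z_4
entry J[5][4] = -0.4330

-0.433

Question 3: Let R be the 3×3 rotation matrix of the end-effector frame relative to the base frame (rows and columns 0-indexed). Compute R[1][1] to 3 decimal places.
0.058

End-effector y-axis (col 1 of R) = (0.8995,0.0580,0.4330)
R[1][1] = 0.0580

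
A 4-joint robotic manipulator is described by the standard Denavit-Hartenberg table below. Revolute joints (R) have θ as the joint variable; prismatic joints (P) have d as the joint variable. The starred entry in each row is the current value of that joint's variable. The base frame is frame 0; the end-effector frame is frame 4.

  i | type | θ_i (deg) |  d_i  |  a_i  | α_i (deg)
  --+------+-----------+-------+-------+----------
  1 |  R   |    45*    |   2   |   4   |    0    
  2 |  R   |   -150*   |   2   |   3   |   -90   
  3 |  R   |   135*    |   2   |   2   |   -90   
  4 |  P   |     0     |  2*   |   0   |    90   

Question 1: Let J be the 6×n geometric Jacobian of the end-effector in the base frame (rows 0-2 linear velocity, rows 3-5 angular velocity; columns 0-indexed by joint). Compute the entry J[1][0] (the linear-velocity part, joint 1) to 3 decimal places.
axis z_0 = ẑ; lever o_n−o_0 = (4.7159,2.1451,4.0000)
cross product → J_v[:, 0] = (-2.1451,4.7159,0.0000)
J_ω[:, 0] = z_0
entry J[1][0] = 4.7159

4.716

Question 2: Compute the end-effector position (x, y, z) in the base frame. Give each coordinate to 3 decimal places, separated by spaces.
after link 1: o_1 = (2.8284, 2.8284, 2.0000)
after link 2: o_2 = (2.0520, -0.0694, 4.0000)
after link 3: o_3 = (4.3498, 0.7790, 2.5858)
after link 4: o_4 = (4.7159, 2.1451, 4.0000)

4.716 2.145 4.000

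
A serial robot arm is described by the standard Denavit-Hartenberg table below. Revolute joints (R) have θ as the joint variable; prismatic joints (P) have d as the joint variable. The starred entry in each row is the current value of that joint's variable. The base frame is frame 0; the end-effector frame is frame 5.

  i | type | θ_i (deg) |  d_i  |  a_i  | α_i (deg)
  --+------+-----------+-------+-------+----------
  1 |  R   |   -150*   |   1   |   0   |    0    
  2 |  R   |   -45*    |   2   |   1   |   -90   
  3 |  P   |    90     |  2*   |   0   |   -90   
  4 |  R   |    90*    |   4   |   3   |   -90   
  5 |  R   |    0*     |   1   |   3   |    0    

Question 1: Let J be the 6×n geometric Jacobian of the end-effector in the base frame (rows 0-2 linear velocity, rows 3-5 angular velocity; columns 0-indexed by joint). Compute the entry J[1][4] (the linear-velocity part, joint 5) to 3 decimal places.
axis z_4 = (0.0000,0.0000,1.0000); lever o_n−o_4 = (0.7765,2.8978,1.0000)
cross product → J_v[:, 4] = (-2.8978,0.7765,0.0000)
J_ω[:, 4] = z_4
entry J[1][4] = 0.7765

0.776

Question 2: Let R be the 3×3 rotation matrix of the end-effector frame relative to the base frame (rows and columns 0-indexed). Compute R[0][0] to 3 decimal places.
End-effector x-axis (col 0 of R) = (0.2588,0.9659,-0.0000)
R[0][0] = 0.2588

0.259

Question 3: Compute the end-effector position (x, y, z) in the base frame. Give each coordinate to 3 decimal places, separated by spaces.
3.933 3.087 4.000

after link 1: o_1 = (0.0000, 0.0000, 1.0000)
after link 2: o_2 = (-0.9659, 0.2588, 3.0000)
after link 3: o_3 = (-1.4836, -1.6730, 3.0000)
after link 4: o_4 = (3.1566, 0.1895, 3.0000)
after link 5: o_5 = (3.9331, 3.0872, 4.0000)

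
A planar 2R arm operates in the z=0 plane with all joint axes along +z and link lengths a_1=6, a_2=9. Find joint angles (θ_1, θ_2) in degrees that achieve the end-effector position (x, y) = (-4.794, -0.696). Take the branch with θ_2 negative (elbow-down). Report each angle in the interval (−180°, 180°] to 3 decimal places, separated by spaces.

cos θ_2 = (23.4669−6²−9²)/(2·6·9) = -0.8660; θ_2 = -150.0026° (elbow-down)
β = atan2(-0.6960,-4.7940) = -171.7394°; ψ = atan2(-4.4997,-1.7944) = -111.7418°
θ_1 = β − ψ = -59.9977°

-59.998 -150.003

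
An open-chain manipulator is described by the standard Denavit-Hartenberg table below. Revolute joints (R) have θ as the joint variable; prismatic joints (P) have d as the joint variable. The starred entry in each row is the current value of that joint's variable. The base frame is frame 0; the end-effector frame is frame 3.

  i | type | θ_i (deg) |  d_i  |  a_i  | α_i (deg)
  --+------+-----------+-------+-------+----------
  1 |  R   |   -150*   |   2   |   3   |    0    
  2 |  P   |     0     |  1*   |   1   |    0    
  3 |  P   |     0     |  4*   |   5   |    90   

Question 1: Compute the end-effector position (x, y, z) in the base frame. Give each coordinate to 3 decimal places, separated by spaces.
-7.794 -4.500 7.000

after link 1: o_1 = (-2.5981, -1.5000, 2.0000)
after link 2: o_2 = (-3.4641, -2.0000, 3.0000)
after link 3: o_3 = (-7.7942, -4.5000, 7.0000)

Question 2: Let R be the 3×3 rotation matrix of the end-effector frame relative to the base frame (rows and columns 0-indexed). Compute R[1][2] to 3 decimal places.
0.866

End-effector z-axis (col 2 of R) = (-0.5000,0.8660,0.0000)
R[1][2] = 0.8660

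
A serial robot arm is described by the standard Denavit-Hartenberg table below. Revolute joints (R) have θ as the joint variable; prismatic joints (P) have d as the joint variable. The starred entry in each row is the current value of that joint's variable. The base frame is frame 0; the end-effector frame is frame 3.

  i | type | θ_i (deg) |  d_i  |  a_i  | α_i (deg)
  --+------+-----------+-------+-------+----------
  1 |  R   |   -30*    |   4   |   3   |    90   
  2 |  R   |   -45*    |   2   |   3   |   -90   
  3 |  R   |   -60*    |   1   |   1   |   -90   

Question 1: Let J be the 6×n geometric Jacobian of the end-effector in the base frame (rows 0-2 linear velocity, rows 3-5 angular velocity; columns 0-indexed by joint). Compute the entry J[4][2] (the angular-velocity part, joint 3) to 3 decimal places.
-0.354

axis z_2 = (0.6124,-0.3536,0.7071); lever o_n−o_2 = (0.4855,-1.2803,0.3536)
cross product → J_v[:, 2] = (0.7803,0.1268,-0.6124)
J_ω[:, 2] = z_2
entry J[4][2] = -0.3536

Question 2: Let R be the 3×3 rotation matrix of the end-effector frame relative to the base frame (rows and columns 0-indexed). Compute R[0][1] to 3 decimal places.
-0.612

End-effector y-axis (col 1 of R) = (-0.6124,0.3536,-0.7071)
R[0][1] = -0.6124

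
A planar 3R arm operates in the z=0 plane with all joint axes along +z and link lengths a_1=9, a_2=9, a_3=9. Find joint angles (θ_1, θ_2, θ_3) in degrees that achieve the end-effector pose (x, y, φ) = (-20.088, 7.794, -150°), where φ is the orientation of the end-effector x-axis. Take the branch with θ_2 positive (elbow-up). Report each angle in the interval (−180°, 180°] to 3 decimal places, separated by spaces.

wrist centre = target − a_3·(cos φ, sin φ) = (-12.2938, 12.2940)
cos θ_2 = (302.2793−9²−9²)/(2·9·9) = 0.8659; θ_2 = 30.0119° (elbow-up)
β = atan2(12.2940,-12.2938) = 134.9995°; ψ = atan2(4.5016,16.7933) = 15.0060°
θ_1 = β − ψ = 119.9935°
θ_3 = φ − θ_1 − θ_2 = 59.9946° (wrapped to (-180°,180°])

119.994 30.012 59.995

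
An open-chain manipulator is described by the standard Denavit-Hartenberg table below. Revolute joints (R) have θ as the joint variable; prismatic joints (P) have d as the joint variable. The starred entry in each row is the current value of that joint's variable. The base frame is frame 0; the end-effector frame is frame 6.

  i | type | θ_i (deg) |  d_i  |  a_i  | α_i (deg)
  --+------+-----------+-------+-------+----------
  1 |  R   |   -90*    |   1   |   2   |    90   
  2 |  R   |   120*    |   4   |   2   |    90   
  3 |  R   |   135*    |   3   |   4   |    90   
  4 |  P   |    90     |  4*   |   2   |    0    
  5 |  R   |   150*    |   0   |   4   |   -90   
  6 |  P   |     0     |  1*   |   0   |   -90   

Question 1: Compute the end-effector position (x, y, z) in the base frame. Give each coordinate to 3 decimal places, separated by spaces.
after link 1: o_1 = (0.0000, -2.0000, 1.0000)
after link 2: o_2 = (-4.0000, -1.0000, 2.7321)
after link 3: o_3 = (-6.8284, -5.0123, 1.7826)
after link 4: o_4 = (-9.6569, -5.3301, 5.2321)
after link 5: o_5 = (-8.2426, -1.6230, 4.7247)
after link 6: o_6 = (-8.8550, -1.4962, 3.9444)

-8.855 -1.496 3.944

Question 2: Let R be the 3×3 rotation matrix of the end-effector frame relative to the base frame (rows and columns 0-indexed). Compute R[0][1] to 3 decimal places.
0.612

End-effector y-axis (col 1 of R) = (0.6124,-0.1268,0.7803)
R[0][1] = 0.6124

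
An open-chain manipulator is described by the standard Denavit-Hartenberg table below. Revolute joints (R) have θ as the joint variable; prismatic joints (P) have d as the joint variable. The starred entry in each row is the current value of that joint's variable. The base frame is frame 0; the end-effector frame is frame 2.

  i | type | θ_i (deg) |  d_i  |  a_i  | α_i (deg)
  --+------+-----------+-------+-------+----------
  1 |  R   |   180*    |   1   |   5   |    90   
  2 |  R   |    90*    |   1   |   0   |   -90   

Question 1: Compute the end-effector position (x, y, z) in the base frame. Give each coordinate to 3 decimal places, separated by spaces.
-5.000 1.000 1.000

after link 1: o_1 = (-5.0000, 0.0000, 1.0000)
after link 2: o_2 = (-5.0000, 1.0000, 1.0000)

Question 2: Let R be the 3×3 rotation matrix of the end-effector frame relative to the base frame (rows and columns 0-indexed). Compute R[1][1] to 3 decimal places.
End-effector y-axis (col 1 of R) = (-0.0000,-1.0000,-0.0000)
R[1][1] = -1.0000

-1.000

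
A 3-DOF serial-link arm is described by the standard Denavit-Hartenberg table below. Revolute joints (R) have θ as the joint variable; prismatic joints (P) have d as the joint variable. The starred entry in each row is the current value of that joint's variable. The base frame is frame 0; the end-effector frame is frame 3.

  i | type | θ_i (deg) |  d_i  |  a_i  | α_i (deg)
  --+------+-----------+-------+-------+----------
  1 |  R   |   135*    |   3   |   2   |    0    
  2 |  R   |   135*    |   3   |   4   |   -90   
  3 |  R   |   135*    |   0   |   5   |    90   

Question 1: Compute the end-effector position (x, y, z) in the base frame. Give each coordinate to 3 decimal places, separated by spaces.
-1.414 0.950 2.464

after link 1: o_1 = (-1.4142, 1.4142, 3.0000)
after link 2: o_2 = (-1.4142, -2.5858, 6.0000)
after link 3: o_3 = (-1.4142, 0.9497, 2.4645)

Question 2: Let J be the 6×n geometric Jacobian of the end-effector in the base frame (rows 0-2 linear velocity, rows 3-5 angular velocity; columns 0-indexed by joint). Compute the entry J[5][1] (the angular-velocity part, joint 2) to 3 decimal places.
axis z_1 = (0.0000,0.0000,1.0000); lever o_n−o_1 = (0.0000,-0.4645,-0.5355)
cross product → J_v[:, 1] = (0.4645,0.0000,-0.0000)
J_ω[:, 1] = z_1
entry J[5][1] = 1.0000

1.000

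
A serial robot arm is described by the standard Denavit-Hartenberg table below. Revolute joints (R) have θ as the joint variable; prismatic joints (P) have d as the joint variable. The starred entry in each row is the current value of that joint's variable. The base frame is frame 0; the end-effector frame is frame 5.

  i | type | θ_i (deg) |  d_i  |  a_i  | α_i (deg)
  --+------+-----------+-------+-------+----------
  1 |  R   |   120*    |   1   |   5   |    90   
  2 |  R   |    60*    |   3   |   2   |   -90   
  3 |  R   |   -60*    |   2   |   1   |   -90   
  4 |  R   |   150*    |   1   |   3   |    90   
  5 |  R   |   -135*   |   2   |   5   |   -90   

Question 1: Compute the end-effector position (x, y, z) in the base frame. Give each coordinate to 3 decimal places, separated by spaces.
3.017 7.578 2.165

after link 1: o_1 = (-2.5000, 4.3301, 1.0000)
after link 2: o_2 = (-0.4019, 6.6962, 2.7321)
after link 3: o_3 = (1.0891, 5.8457, 4.1651)
after link 4: o_4 = (-1.8337, 5.4082, 3.0401)
after link 5: o_5 = (3.0168, 7.5777, 2.1651)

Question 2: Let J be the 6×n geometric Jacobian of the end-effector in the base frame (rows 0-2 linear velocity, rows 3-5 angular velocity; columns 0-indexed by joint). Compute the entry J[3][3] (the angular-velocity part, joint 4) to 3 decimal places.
-0.650

axis z_3 = (-0.6495,0.1250,0.7500); lever o_n−o_3 = (1.9277,1.7320,-2.0000)
cross product → J_v[:, 3] = (-1.5490,0.1468,-1.3659)
J_ω[:, 3] = z_3
entry J[3][3] = -0.6495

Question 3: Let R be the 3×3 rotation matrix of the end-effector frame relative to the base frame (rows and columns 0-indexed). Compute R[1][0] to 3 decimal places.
End-effector x-axis (col 0 of R) = (0.9951,0.0442,-0.0884)
R[1][0] = 0.0442

0.044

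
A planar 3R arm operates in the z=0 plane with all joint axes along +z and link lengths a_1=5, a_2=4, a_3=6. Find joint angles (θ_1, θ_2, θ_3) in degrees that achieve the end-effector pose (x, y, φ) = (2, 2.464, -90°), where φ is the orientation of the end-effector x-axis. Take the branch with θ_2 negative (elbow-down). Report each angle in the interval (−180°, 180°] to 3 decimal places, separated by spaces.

wrist centre = target − a_3·(cos φ, sin φ) = (2.0000, 8.4640)
cos θ_2 = (75.6393−5²−4²)/(2·5·4) = 0.8660; θ_2 = -30.0049° (elbow-down)
β = atan2(8.4640,2.0000) = 76.7052°; ψ = atan2(-2.0003,8.4639) = -13.2969°
θ_1 = β − ψ = 90.0020°
θ_3 = φ − θ_1 − θ_2 = -149.9971° (wrapped to (-180°,180°])

90.002 -30.005 -149.997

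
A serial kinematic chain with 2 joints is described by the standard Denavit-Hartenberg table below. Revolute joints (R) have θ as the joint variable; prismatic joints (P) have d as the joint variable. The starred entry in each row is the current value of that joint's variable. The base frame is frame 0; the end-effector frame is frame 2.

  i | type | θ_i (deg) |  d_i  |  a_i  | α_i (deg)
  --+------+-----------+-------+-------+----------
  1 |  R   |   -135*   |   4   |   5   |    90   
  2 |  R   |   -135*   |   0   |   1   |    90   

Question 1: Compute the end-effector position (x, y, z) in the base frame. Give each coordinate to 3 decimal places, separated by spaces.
after link 1: o_1 = (-3.5355, -3.5355, 4.0000)
after link 2: o_2 = (-3.0355, -3.0355, 3.2929)

-3.036 -3.036 3.293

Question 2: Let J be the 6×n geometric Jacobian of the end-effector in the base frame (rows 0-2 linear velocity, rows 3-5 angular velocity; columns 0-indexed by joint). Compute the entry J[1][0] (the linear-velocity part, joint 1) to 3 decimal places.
axis z_0 = ẑ; lever o_n−o_0 = (-3.0355,-3.0355,3.2929)
cross product → J_v[:, 0] = (3.0355,-3.0355,0.0000)
J_ω[:, 0] = z_0
entry J[1][0] = -3.0355

-3.036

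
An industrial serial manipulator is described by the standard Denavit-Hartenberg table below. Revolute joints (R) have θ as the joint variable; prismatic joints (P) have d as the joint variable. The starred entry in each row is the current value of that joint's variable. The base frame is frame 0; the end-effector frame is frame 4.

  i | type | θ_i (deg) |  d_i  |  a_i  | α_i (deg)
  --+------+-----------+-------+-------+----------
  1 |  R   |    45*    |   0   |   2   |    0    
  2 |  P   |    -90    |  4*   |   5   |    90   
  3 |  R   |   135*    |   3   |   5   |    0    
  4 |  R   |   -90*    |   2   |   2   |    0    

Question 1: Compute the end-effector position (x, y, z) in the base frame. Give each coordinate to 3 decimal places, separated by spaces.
-0.086 -4.157 8.950

after link 1: o_1 = (1.4142, 1.4142, 0.0000)
after link 2: o_2 = (4.9497, -2.1213, 4.0000)
after link 3: o_3 = (0.3284, -1.7426, 7.5355)
after link 4: o_4 = (-0.0858, -4.1569, 8.9497)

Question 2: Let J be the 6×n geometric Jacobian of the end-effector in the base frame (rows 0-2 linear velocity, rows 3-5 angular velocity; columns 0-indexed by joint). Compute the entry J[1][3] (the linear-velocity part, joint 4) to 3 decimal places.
axis z_3 = (-0.7071,-0.7071,0.0000); lever o_n−o_3 = (-0.4142,-2.4142,1.4142)
cross product → J_v[:, 3] = (-1.0000,1.0000,1.4142)
J_ω[:, 3] = z_3
entry J[1][3] = 1.0000

1.000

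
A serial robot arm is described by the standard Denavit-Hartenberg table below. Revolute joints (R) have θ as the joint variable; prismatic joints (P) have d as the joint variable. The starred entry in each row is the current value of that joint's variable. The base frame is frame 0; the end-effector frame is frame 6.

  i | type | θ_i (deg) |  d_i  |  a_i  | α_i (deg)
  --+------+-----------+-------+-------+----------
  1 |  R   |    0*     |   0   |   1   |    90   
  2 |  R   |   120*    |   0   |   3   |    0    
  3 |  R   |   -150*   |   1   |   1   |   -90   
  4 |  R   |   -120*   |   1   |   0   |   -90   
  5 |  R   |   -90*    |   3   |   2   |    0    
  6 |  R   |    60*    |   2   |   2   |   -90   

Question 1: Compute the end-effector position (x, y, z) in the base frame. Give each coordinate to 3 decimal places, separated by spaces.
5.366 -5.000 3.830

after link 1: o_1 = (1.0000, 0.0000, 0.0000)
after link 2: o_2 = (-0.5000, 0.0000, 2.5981)
after link 3: o_3 = (0.3660, -1.0000, 2.0981)
after link 4: o_4 = (0.8660, -1.0000, 2.9641)
after link 5: o_5 = (4.1160, -2.5000, 3.3971)
after link 6: o_6 = (5.3660, -5.0000, 3.8301)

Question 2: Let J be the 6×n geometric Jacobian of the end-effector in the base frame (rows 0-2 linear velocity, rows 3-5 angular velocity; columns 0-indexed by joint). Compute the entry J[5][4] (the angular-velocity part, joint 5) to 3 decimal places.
-0.433

axis z_4 = (0.7500,-0.5000,-0.4330); lever o_n−o_4 = (4.5000,-4.0000,0.8660)
cross product → J_v[:, 4] = (-2.1651,-2.5981,-0.7500)
J_ω[:, 4] = z_4
entry J[5][4] = -0.4330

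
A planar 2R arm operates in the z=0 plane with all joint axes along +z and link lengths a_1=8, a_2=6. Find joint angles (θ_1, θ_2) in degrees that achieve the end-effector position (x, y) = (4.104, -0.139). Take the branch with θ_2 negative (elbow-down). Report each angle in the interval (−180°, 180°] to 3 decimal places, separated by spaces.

cos θ_2 = (16.8621−8²−6²)/(2·8·6) = -0.8660; θ_2 = -149.9993° (elbow-down)
β = atan2(-0.1390,4.1040) = -1.9398°; ψ = atan2(-3.0001,2.8039) = -46.9359°
θ_1 = β − ψ = 44.9961°

44.996 -149.999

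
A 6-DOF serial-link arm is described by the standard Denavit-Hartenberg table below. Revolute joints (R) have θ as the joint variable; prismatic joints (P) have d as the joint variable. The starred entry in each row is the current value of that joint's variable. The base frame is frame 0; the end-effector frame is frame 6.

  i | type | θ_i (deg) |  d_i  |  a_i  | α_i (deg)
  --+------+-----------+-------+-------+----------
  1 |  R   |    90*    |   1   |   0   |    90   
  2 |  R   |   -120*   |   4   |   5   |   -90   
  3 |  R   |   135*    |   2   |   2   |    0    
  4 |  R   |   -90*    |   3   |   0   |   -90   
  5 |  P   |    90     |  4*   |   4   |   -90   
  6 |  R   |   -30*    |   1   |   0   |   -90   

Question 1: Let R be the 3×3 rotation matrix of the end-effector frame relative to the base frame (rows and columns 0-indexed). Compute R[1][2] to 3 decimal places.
-0.739

End-effector z-axis (col 2 of R) = (0.6124,-0.7392,-0.2803)
R[1][2] = -0.7392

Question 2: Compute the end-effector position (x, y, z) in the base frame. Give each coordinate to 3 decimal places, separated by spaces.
after link 1: o_1 = (0.0000, 0.0000, 1.0000)
after link 2: o_2 = (4.0000, -2.5000, -3.3301)
after link 3: o_3 = (2.5858, -0.0608, -3.1054)
after link 4: o_4 = (2.5858, 2.5372, -4.6054)
after link 5: o_5 = (-0.2426, 0.4873, -0.1559)
after link 6: o_6 = (0.4645, 0.8409, 0.4565)

0.464 0.841 0.456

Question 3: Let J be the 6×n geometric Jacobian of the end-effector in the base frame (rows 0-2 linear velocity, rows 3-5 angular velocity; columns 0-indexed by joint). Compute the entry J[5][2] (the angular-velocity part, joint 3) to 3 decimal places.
axis z_2 = (0.0000,0.8660,-0.5000); lever o_n−o_2 = (-3.5355,3.3409,3.7866)
cross product → J_v[:, 2] = (4.9497,1.7678,3.0619)
J_ω[:, 2] = z_2
entry J[5][2] = -0.5000

-0.500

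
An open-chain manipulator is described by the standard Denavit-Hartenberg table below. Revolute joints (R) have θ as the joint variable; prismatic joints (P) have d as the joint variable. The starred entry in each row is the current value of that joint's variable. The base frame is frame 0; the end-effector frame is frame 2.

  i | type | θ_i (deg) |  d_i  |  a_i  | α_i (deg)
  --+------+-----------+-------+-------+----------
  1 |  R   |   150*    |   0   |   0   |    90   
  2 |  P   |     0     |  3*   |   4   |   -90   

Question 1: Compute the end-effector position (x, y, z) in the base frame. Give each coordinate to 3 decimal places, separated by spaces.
-1.964 4.598 0.000

after link 1: o_1 = (0.0000, 0.0000, 0.0000)
after link 2: o_2 = (-1.9641, 4.5981, 0.0000)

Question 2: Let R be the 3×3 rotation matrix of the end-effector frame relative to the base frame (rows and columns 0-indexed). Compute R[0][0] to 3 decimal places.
End-effector x-axis (col 0 of R) = (-0.8660,0.5000,0.0000)
R[0][0] = -0.8660

-0.866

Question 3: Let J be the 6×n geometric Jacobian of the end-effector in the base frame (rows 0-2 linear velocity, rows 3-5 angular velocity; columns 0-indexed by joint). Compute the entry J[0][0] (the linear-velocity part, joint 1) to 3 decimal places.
axis z_0 = ẑ; lever o_n−o_0 = (-1.9641,4.5981,0.0000)
cross product → J_v[:, 0] = (-4.5981,-1.9641,0.0000)
J_ω[:, 0] = z_0
entry J[0][0] = -4.5981

-4.598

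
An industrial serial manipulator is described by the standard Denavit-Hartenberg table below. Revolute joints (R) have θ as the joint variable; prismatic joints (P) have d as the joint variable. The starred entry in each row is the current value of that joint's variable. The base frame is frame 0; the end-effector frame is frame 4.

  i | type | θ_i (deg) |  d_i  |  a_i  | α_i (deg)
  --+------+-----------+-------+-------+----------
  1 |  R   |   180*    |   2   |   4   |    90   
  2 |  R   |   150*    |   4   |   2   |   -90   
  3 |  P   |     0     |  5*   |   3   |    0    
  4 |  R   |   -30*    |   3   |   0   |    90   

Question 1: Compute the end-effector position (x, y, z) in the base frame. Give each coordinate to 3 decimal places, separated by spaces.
after link 1: o_1 = (-4.0000, 0.0000, 2.0000)
after link 2: o_2 = (-2.2679, 4.0000, 3.0000)
after link 3: o_3 = (2.8301, 4.0000, 0.1699)
after link 4: o_4 = (4.3301, 4.0000, -2.4282)

4.330 4.000 -2.428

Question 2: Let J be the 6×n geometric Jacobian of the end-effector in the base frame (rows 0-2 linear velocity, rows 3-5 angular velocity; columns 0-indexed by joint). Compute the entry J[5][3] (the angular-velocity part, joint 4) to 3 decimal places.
axis z_3 = (0.5000,0.0000,-0.8660); lever o_n−o_3 = (1.5000,0.0000,-2.5981)
cross product → J_v[:, 3] = (-0.0000,-0.0000,-0.0000)
J_ω[:, 3] = z_3
entry J[5][3] = -0.8660

-0.866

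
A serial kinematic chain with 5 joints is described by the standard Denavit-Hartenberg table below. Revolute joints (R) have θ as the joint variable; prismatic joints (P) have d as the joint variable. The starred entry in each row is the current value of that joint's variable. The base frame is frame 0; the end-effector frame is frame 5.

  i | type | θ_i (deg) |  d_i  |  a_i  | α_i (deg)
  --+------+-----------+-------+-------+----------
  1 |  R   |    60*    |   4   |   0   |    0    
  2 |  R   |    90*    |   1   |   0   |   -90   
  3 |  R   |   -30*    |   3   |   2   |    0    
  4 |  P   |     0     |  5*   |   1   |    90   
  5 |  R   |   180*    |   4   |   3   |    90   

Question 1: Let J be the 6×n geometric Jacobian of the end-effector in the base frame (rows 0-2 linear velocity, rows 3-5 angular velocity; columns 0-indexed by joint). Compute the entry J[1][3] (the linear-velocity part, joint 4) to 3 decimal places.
prismatic axis z_3 = (-0.5000,-0.8660,0.0000)
J_v[:, 3] = z_3; J_ω[:, 3] = (0,0,0)
entry J[1][3] = -0.8660

-0.866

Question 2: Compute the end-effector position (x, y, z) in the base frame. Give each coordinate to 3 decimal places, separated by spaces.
after link 1: o_1 = (0.0000, 0.0000, 4.0000)
after link 2: o_2 = (0.0000, 0.0000, 5.0000)
after link 3: o_3 = (-3.0000, -1.7321, 6.0000)
after link 4: o_4 = (-6.2500, -5.6292, 6.5000)
after link 5: o_5 = (-2.2679, -7.9282, 8.4641)

-2.268 -7.928 8.464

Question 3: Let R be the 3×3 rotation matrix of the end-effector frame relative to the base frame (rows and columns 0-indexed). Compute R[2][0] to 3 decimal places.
-0.500

End-effector x-axis (col 0 of R) = (0.7500,-0.4330,-0.5000)
R[2][0] = -0.5000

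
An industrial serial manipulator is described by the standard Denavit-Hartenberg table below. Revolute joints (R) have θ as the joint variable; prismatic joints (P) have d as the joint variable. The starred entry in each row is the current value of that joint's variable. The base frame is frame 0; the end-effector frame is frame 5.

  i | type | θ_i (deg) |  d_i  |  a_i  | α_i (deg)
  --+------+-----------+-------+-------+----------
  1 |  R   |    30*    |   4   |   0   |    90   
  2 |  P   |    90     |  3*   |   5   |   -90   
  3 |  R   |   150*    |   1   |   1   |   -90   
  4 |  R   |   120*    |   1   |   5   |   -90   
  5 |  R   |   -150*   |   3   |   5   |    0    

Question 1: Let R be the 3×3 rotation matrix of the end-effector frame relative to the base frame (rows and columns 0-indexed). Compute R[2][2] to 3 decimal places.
0.750

End-effector z-axis (col 2 of R) = (-0.2165,-0.6250,0.7500)
R[2][2] = 0.7500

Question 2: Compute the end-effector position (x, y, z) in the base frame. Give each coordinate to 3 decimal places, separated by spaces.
after link 1: o_1 = (0.0000, 0.0000, 4.0000)
after link 2: o_2 = (1.5000, -2.5981, 9.0000)
after link 3: o_3 = (0.3840, -2.6651, 8.1340)
after link 4: o_4 = (5.1920, -2.3325, 9.7990)
after link 5: o_5 = (1.8361, -7.0200, 8.9240)

1.836 -7.020 8.924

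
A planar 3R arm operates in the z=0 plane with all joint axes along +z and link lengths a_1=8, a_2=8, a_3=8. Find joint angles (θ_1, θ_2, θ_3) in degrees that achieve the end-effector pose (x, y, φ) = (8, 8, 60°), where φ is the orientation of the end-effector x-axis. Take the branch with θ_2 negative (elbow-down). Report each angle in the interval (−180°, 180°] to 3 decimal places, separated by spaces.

90.000 -150.000 120.000

wrist centre = target − a_3·(cos φ, sin φ) = (4.0000, 1.0718)
cos θ_2 = (17.1487−8²−8²)/(2·8·8) = -0.8660; θ_2 = -150.0000° (elbow-down)
β = atan2(1.0718,4.0000) = 15.0000°; ψ = atan2(-4.0000,1.0718) = -75.0000°
θ_1 = β − ψ = 90.0000°
θ_3 = φ − θ_1 − θ_2 = 120.0000° (wrapped to (-180°,180°])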